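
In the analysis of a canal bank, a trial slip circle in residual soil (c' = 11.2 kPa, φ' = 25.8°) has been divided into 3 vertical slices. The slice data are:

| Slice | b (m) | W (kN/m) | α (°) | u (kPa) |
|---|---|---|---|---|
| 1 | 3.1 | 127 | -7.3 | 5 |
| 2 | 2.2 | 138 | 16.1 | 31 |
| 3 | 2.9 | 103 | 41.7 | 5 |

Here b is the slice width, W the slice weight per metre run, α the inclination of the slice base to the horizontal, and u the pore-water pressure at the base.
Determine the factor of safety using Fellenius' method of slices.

Ordinary method of slices: FS = Σ[c'·Δl_i + (W_i cosα_i − u_i·Δl_i)·tanφ'] / Σ W_i sinα_i, with Δl_i = b_i / cosα_i.
Slice 1: Δl = 3.1/cos(-7.3°) = 3.125 m; N'_1 = 127·cos(-7.3°) − 5·3.125 = 110.3; c'Δl = 35.00; W sinα = -16.1
Slice 2: Δl = 2.2/cos16.1° = 2.290 m; N'_2 = 138·cos16.1° − 31·2.290 = 61.6; c'Δl = 25.65; W sinα = 38.3
Slice 3: Δl = 2.9/cos41.7° = 3.884 m; N'_3 = 103·cos41.7° − 5·3.884 = 57.5; c'Δl = 43.50; W sinα = 68.5
Σc'Δl = 104.2 kN/m; ΣN' = 229.4 kN/m; ΣW sinα = 90.7 kN/m
Resisting = 104.2 + 229.4·tan25.8° = 104.2 + 110.9 = 215.1 kN/m
FS = 215.1 / 90.7 = 2.372

FS = 2.37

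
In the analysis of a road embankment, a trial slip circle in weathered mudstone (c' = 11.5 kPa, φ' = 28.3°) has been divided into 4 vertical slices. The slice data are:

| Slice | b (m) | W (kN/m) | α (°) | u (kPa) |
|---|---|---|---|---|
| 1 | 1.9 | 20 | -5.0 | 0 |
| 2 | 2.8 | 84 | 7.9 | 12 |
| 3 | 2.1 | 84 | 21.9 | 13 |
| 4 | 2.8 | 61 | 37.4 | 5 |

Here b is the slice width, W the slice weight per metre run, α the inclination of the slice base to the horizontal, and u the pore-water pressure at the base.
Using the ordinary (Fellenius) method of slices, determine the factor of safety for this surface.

FS = 2.57

Ordinary method of slices: FS = Σ[c'·Δl_i + (W_i cosα_i − u_i·Δl_i)·tanφ'] / Σ W_i sinα_i, with Δl_i = b_i / cosα_i.
Slice 1: Δl = 1.9/cos(-5.0°) = 1.907 m; N'_1 = 20·cos(-5.0°) − 0·1.907 = 19.9; c'Δl = 21.93; W sinα = -1.7
Slice 2: Δl = 2.8/cos7.9° = 2.827 m; N'_2 = 84·cos7.9° − 12·2.827 = 49.3; c'Δl = 32.51; W sinα = 11.5
Slice 3: Δl = 2.1/cos21.9° = 2.263 m; N'_3 = 84·cos21.9° − 13·2.263 = 48.5; c'Δl = 26.03; W sinα = 31.3
Slice 4: Δl = 2.8/cos37.4° = 3.525 m; N'_4 = 61·cos37.4° − 5·3.525 = 30.8; c'Δl = 40.53; W sinα = 37.0
Σc'Δl = 121.0 kN/m; ΣN' = 148.6 kN/m; ΣW sinα = 78.2 kN/m
Resisting = 121.0 + 148.6·tan28.3° = 121.0 + 80.0 = 201.0 kN/m
FS = 201.0 / 78.2 = 2.571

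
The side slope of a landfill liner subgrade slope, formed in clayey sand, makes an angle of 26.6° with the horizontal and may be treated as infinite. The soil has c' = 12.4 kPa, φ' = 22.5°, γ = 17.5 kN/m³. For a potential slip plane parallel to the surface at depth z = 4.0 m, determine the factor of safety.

For an infinite slope with a slip plane parallel to the surface (no pore pressure): FS = [c' + γz cos²β tanφ'] / [γz sinβ cosβ].
γz = 17.5·4.0 = 70.00 kN/m²
Numerator = 12.4 + 70.00·cos²26.6°·tan22.5° = 12.4 + 70.00·0.7995·0.4142 = 35.582 kPa
Denominator = 70.00·sin26.6°·cos26.6° = 70.00·0.4478·0.8942 = 28.026 kPa
FS = 35.582 / 28.026 = 1.270

FS = 1.27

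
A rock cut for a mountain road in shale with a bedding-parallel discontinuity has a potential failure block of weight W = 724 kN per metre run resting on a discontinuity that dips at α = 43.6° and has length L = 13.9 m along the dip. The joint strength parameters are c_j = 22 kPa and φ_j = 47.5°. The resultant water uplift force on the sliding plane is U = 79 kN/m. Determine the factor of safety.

FS = 1.59

Resolving the block weight along and normal to the plane and applying the Mohr–Coulomb strength on the joint:
N' = W cosα − U = 724·cos43.6° − 79 = 445.3 kN/m
Driving force T = W sinα = 724·sin43.6° = 499.3 kN/m
Resisting force R = c_j·L + N'·tanφ_j = 22·13.9 + 445.3·tan47.5° = 305.8 + 486.0 = 791.8 kN/m
FS = R / T = 791.8 / 499.3 = 1.586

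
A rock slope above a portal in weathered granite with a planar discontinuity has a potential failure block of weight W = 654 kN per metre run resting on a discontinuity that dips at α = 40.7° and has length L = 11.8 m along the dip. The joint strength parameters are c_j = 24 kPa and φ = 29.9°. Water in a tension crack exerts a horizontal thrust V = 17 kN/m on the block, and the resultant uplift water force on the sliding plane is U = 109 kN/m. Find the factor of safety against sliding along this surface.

FS = 1.14

Resolving the block weight along and normal to the plane and applying the Mohr–Coulomb strength on the joint:
N' = W cosα − U − V sinα = 654·cos40.7° − 109 − 17·sin40.7° = 375.7 kN/m
Driving force T = W sinα + V cosα = 654·sin40.7° + 17·cos40.7° = 439.4 kN/m
Resisting force R = c_j·L + N'·tanφ = 24·11.8 + 375.7·tan29.9° = 283.2 + 216.1 = 499.3 kN/m
FS = R / T = 499.3 / 439.4 = 1.136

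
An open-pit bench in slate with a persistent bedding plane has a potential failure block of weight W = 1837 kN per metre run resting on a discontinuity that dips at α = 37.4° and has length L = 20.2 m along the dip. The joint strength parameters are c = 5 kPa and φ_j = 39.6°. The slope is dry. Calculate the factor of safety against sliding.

Resolving the block weight along and normal to the plane and applying the Mohr–Coulomb strength on the joint:
N' = W cosα = 1837·cos37.4° = 1459.3 kN/m
Driving force T = W sinα = 1837·sin37.4° = 1115.7 kN/m
Resisting force R = c·L + N'·tanφ_j = 5·20.2 + 1459.3·tan39.6° = 101.0 + 1207.3 = 1308.3 kN/m
FS = R / T = 1308.3 / 1115.7 = 1.173

FS = 1.17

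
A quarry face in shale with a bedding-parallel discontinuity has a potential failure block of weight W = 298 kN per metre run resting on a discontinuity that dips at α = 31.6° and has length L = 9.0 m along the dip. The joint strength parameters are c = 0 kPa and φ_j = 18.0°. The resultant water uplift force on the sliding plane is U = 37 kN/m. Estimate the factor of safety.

FS = 0.45

Resolving the block weight along and normal to the plane and applying the Mohr–Coulomb strength on the joint:
N' = W cosα − U = 298·cos31.6° − 37 = 216.8 kN/m
Driving force T = W sinα = 298·sin31.6° = 156.1 kN/m
Resisting force R = c·L + N'·tanφ_j = 0·9.0 + 216.8·tan18.0° = 0.0 + 70.4 = 70.4 kN/m
FS = R / T = 70.4 / 156.1 = 0.451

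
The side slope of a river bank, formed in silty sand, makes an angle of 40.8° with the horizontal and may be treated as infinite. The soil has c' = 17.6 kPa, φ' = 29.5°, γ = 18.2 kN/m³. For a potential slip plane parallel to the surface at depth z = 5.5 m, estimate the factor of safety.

For an infinite slope with a slip plane parallel to the surface (no pore pressure): FS = [c' + γz cos²β tanφ'] / [γz sinβ cosβ].
γz = 18.2·5.5 = 100.10 kN/m²
Numerator = 17.6 + 100.10·cos²40.8°·tan29.5° = 17.6 + 100.10·0.5730·0.5658 = 50.054 kPa
Denominator = 100.10·sin40.8°·cos40.8° = 100.10·0.6534·0.7570 = 49.513 kPa
FS = 50.054 / 49.513 = 1.011

FS = 1.01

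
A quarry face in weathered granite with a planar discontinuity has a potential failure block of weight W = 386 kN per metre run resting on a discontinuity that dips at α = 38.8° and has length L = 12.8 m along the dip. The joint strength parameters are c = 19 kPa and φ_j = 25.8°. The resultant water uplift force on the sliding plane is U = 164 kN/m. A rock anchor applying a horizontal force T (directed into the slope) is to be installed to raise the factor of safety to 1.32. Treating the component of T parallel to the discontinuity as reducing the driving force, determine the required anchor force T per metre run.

Resolving forces along and normal to the sliding plane, with the horizontal anchor force T adding T·sinα to the effective normal force and T·cosα acting up the plane against the driving force:
FS = [cL + (W cosα − U + T sinα) tanφ_j] / [W sinα − T cosα]
Without the anchor: N' = 136.8 kN/m, driving T_d = 241.9 kN/m, resisting R = 19·12.8 + 136.8·tan25.8° = 309.3 kN/m, FS = 1.28.
Setting FS = 1.32 and solving for T:
1.32·(241.9 − T cos38.8°) = 309.3 + T sin38.8°·tan25.8°
T·(sin38.8°·tan25.8° + 1.32·cos38.8°) = 1.32·241.9 − 309.3
T·(0.6266·0.4834 + 1.32·0.7793) = 319.3 − 309.3 = 9.9
T·1.3316 = 9.9
T = 7.5 kN/m

T = 7 kN/m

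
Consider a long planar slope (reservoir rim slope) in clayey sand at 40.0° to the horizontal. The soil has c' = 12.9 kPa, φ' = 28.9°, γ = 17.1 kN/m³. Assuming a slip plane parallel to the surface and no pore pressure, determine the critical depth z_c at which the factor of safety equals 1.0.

z_c = 4.48 m

Setting FS = 1.00 in FS = [c' + γz cos²β tanφ'] / [γz sinβ cosβ] and solving for z:
z = c' / [γ cosβ (FS·sinβ − cosβ·tanφ')]
  = 12.9 / [17.1·cos40.0°·(1.00·sin40.0° − cos40.0°·tan28.9°)]
  = 12.9 / [17.1·0.7660·(1.00·0.6428 − 0.7660·0.5520)]
  = 12.9 / 2.8807 = 4.478 m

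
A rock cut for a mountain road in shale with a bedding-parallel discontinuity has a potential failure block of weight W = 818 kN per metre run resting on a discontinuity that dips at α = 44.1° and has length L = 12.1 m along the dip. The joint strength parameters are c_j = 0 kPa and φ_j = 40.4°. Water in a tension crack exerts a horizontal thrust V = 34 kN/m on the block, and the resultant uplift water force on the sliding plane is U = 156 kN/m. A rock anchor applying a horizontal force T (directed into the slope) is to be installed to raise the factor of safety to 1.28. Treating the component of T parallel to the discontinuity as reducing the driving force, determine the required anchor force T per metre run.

Resolving forces along and normal to the sliding plane, with the horizontal anchor force T adding T·sinα to the effective normal force and T·cosα acting up the plane against the driving force:
FS = [c_jL + (W cosα − U − V sinα + T sinα) tanφ_j] / [W sinα + V cosα − T cosα]
Without the anchor: N' = 407.8 kN/m, driving T_d = 593.7 kN/m, resisting R = 0·12.1 + 407.8·tan40.4° = 347.0 kN/m, FS = 0.58.
Setting FS = 1.28 and solving for T:
1.28·(593.7 − T cos44.1°) = 347.0 + T sin44.1°·tan40.4°
T·(sin44.1°·tan40.4° + 1.28·cos44.1°) = 1.28·593.7 − 347.0
T·(0.6959·0.8511 + 1.28·0.7181) = 759.9 − 347.0 = 412.9
T·1.5115 = 412.9
T = 273.2 kN/m

T = 273 kN/m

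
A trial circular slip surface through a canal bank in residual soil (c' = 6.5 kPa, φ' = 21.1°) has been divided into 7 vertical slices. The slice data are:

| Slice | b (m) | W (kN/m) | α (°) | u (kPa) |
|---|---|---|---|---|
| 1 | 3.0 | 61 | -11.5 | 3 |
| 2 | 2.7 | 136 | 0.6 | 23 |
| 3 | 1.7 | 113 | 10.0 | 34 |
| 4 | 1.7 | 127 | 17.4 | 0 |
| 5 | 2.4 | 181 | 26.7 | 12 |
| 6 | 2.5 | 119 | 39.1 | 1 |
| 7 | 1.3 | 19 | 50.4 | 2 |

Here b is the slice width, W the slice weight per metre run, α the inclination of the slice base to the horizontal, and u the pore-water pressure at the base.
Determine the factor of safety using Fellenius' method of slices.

Ordinary method of slices: FS = Σ[c'·Δl_i + (W_i cosα_i − u_i·Δl_i)·tanφ'] / Σ W_i sinα_i, with Δl_i = b_i / cosα_i.
Slice 1: Δl = 3.0/cos(-11.5°) = 3.061 m; N'_1 = 61·cos(-11.5°) − 3·3.061 = 50.6; c'Δl = 19.90; W sinα = -12.2
Slice 2: Δl = 2.7/cos0.6° = 2.700 m; N'_2 = 136·cos0.6° − 23·2.700 = 73.9; c'Δl = 17.55; W sinα = 1.4
Slice 3: Δl = 1.7/cos10.0° = 1.726 m; N'_3 = 113·cos10.0° − 34·1.726 = 52.6; c'Δl = 11.22; W sinα = 19.6
Slice 4: Δl = 1.7/cos17.4° = 1.782 m; N'_4 = 127·cos17.4° − 0·1.782 = 121.2; c'Δl = 11.58; W sinα = 38.0
Slice 5: Δl = 2.4/cos26.7° = 2.686 m; N'_5 = 181·cos26.7° − 12·2.686 = 129.5; c'Δl = 17.46; W sinα = 81.3
Slice 6: Δl = 2.5/cos39.1° = 3.221 m; N'_6 = 119·cos39.1° − 1·3.221 = 89.1; c'Δl = 20.94; W sinα = 75.1
Slice 7: Δl = 1.3/cos50.4° = 2.039 m; N'_7 = 19·cos50.4° − 2·2.039 = 8.0; c'Δl = 13.26; W sinα = 14.6
Σc'Δl = 111.9 kN/m; ΣN' = 524.9 kN/m; ΣW sinα = 217.9 kN/m
Resisting = 111.9 + 524.9·tan21.1° = 111.9 + 202.5 = 314.4 kN/m
FS = 314.4 / 217.9 = 1.443

FS = 1.44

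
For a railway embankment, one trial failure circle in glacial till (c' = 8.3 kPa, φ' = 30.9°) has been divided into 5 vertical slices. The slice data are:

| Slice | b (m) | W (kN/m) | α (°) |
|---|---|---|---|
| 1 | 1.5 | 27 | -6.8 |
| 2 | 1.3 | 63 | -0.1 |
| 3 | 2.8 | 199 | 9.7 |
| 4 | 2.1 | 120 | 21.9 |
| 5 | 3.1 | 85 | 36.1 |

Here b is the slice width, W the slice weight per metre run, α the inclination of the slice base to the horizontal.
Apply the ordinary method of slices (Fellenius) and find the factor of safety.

Ordinary method of slices: FS = Σ[c'·Δl_i + (W_i cosα_i)·tanφ'] / Σ W_i sinα_i, with Δl_i = b_i / cosα_i.
Slice 1: Δl = 1.5/cos(-6.8°) = 1.511 m; N'_1 = 27·cos(-6.8°) = 26.8; c'Δl = 12.54; W sinα = -3.2
Slice 2: Δl = 1.3/cos(-0.1°) = 1.300 m; N'_2 = 63·cos(-0.1°) = 63.0; c'Δl = 10.79; W sinα = -0.1
Slice 3: Δl = 2.8/cos9.7° = 2.841 m; N'_3 = 199·cos9.7° = 196.2; c'Δl = 23.58; W sinα = 33.5
Slice 4: Δl = 2.1/cos21.9° = 2.263 m; N'_4 = 120·cos21.9° = 111.3; c'Δl = 18.79; W sinα = 44.8
Slice 5: Δl = 3.1/cos36.1° = 3.837 m; N'_5 = 85·cos36.1° = 68.7; c'Δl = 31.84; W sinα = 50.1
Σc'Δl = 97.5 kN/m; ΣN' = 466.0 kN/m; ΣW sinα = 125.1 kN/m
Resisting = 97.5 + 466.0·tan30.9° = 97.5 + 278.9 = 376.4 kN/m
FS = 376.4 / 125.1 = 3.010

FS = 3.01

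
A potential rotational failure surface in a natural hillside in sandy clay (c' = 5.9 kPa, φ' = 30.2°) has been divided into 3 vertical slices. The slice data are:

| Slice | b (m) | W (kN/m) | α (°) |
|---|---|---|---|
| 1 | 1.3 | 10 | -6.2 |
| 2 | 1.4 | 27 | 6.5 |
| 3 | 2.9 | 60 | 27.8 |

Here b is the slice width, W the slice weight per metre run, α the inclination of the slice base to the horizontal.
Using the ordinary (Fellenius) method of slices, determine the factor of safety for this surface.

FS = 2.93

Ordinary method of slices: FS = Σ[c'·Δl_i + (W_i cosα_i)·tanφ'] / Σ W_i sinα_i, with Δl_i = b_i / cosα_i.
Slice 1: Δl = 1.3/cos(-6.2°) = 1.308 m; N'_1 = 10·cos(-6.2°) = 9.9; c'Δl = 7.72; W sinα = -1.1
Slice 2: Δl = 1.4/cos6.5° = 1.409 m; N'_2 = 27·cos6.5° = 26.8; c'Δl = 8.31; W sinα = 3.1
Slice 3: Δl = 2.9/cos27.8° = 3.278 m; N'_3 = 60·cos27.8° = 53.1; c'Δl = 19.34; W sinα = 28.0
Σc'Δl = 35.4 kN/m; ΣN' = 89.8 kN/m; ΣW sinα = 30.0 kN/m
Resisting = 35.4 + 89.8·tan30.2° = 35.4 + 52.3 = 87.7 kN/m
FS = 87.7 / 30.0 = 2.926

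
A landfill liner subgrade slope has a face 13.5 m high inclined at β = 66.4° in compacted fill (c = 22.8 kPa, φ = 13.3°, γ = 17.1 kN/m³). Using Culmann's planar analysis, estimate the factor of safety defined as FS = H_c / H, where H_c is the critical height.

FS = 0.88

H_c = (4c/γ) · sinβ cosφ / [1 − cos(β − φ)]
    = (4·22.8/17.1) · sin66.4°·cos13.3° / [1 − cos53.1°]
    = 5.333 · 0.8918 / 0.3996 = 11.90 m
FS = H_c / H = 11.90 / 13.5 = 0.882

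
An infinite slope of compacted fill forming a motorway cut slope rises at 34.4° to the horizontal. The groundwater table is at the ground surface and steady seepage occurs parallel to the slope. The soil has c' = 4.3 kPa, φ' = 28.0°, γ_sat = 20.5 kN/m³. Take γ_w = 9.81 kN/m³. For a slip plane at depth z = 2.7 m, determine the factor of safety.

FS = 0.57

With seepage parallel to the slope and the water table at the surface, the effective normal stress on the slip plane uses the buoyant unit weight γ' = γ_sat − γ_w while the driving shear stress uses γ_sat:
FS = [c' + γ' z cos²β tanφ'] / [γ_sat z sinβ cosβ]
γ' = 20.5 − 9.81 = 10.69 kN/m³
Numerator = 4.3 + 10.69·2.7·cos²34.4°·tan28.0° = 4.3 + 10.69·2.7·0.6808·0.5317 = 14.748 kPa
Denominator = 20.5·2.7·sin34.4°·cos34.4° = 20.5·2.7·0.5650·0.8251 = 25.802 kPa
FS = 14.748 / 25.802 = 0.572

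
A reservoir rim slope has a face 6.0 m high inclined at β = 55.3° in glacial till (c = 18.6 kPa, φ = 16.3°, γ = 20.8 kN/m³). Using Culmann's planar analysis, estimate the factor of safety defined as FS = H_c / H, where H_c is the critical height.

H_c = (4c/γ) · sinβ cosφ / [1 − cos(β − φ)]
    = (4·18.6/20.8) · sin55.3°·cos16.3° / [1 − cos39.0°]
    = 3.577 · 0.7891 / 0.2229 = 12.67 m
FS = H_c / H = 12.67 / 6.0 = 2.111

FS = 2.11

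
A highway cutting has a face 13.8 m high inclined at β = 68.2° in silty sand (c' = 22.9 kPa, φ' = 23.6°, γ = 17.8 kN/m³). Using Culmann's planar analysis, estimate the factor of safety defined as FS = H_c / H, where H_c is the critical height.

H_c = (4c'/γ) · sinβ cosφ' / [1 − cos(β − φ')]
    = (4·22.9/17.8) · sin68.2°·cos23.6° / [1 − cos44.6°]
    = 5.146 · 0.8508 / 0.2880 = 15.20 m
FS = H_c / H = 15.20 / 13.8 = 1.102

FS = 1.10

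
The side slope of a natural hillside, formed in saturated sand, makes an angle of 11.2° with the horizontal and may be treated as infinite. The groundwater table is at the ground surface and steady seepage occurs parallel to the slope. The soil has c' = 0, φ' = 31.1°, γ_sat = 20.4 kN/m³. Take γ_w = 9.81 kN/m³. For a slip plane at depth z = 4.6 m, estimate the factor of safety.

With seepage parallel to the slope and the water table at the surface, the effective normal stress on the slip plane uses the buoyant unit weight γ' = γ_sat − γ_w while the driving shear stress uses γ_sat:
FS = [c' + γ' z cos²β tanφ'] / [γ_sat z sinβ cosβ]
(For c' = 0 this reduces to FS = (γ'/γ_sat)·tanφ'/tanβ.)
γ' = 20.4 − 9.81 = 10.59 kN/m³
Numerator = 0.0 + 10.59·4.6·cos²11.2°·tan31.1° = 0.0 + 10.59·4.6·0.9623·0.6032 = 28.278 kPa
Denominator = 20.4·4.6·sin11.2°·cos11.2° = 20.4·4.6·0.1942·0.9810 = 17.880 kPa
FS = 28.278 / 17.880 = 1.582

FS = 1.58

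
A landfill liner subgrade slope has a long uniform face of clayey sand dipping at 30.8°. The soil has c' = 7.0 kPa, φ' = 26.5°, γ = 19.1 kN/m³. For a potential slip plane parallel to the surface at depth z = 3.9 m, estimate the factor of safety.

FS = 1.05

For an infinite slope with a slip plane parallel to the surface (no pore pressure): FS = [c' + γz cos²β tanφ'] / [γz sinβ cosβ].
γz = 19.1·3.9 = 74.49 kN/m²
Numerator = 7.0 + 74.49·cos²30.8°·tan26.5° = 7.0 + 74.49·0.7378·0.4986 = 34.402 kPa
Denominator = 74.49·sin30.8°·cos30.8° = 74.49·0.5120·0.8590 = 32.763 kPa
FS = 34.402 / 32.763 = 1.050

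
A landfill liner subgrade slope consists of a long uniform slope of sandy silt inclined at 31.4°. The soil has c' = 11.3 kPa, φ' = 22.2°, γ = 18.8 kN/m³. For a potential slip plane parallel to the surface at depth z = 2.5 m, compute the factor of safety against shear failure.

FS = 1.21

For an infinite slope with a slip plane parallel to the surface (no pore pressure): FS = [c' + γz cos²β tanφ'] / [γz sinβ cosβ].
γz = 18.8·2.5 = 47.00 kN/m²
Numerator = 11.3 + 47.00·cos²31.4°·tan22.2° = 11.3 + 47.00·0.7285·0.4081 = 25.274 kPa
Denominator = 47.00·sin31.4°·cos31.4° = 47.00·0.5210·0.8536 = 20.901 kPa
FS = 25.274 / 20.901 = 1.209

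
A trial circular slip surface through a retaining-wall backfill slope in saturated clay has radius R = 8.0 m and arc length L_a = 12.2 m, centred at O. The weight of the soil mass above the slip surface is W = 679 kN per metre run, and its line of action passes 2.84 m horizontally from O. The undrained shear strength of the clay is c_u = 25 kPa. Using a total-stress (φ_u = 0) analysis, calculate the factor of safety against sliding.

FS = 1.27

Taking moments about the centre O, the resisting moment is provided by the undrained shear strength acting along the arc:
M_R = c_u·L_a·R = 25·12.20·8.0 = 2440.0 kN·m/m
M_D = W·d = 679·2.84 = 1928.4 kN·m/m
FS = M_R / M_D = 2440.0 / 1928.4 = 1.265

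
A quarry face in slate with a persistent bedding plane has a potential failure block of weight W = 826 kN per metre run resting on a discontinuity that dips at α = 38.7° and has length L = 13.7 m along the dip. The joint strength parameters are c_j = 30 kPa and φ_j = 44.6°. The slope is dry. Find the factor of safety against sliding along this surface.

FS = 2.03

Resolving the block weight along and normal to the plane and applying the Mohr–Coulomb strength on the joint:
N' = W cosα = 826·cos38.7° = 644.6 kN/m
Driving force T = W sinα = 826·sin38.7° = 516.5 kN/m
Resisting force R = c_j·L + N'·tanφ_j = 30·13.7 + 644.6·tan44.6° = 411.0 + 635.7 = 1046.7 kN/m
FS = R / T = 1046.7 / 516.5 = 2.027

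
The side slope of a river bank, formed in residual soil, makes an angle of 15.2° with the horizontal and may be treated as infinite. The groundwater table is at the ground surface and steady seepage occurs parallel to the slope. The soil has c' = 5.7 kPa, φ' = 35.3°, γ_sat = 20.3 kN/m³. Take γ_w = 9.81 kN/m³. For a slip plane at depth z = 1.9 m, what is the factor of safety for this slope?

With seepage parallel to the slope and the water table at the surface, the effective normal stress on the slip plane uses the buoyant unit weight γ' = γ_sat − γ_w while the driving shear stress uses γ_sat:
FS = [c' + γ' z cos²β tanφ'] / [γ_sat z sinβ cosβ]
γ' = 20.3 − 9.81 = 10.49 kN/m³
Numerator = 5.7 + 10.49·1.9·cos²15.2°·tan35.3° = 5.7 + 10.49·1.9·0.9313·0.7080 = 18.842 kPa
Denominator = 20.3·1.9·sin15.2°·cos15.2° = 20.3·1.9·0.2622·0.9650 = 9.759 kPa
FS = 18.842 / 9.759 = 1.931

FS = 1.93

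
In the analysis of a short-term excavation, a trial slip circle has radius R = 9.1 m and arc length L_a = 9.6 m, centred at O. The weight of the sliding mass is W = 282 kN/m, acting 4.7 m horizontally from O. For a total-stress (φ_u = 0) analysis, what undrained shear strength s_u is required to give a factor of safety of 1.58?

FS = s_u·L_a·R / (W·d), so s_u = FS·W·d / (L_a·R).
s_u = 1.58·282·4.7 / (9.60·9.1) = 2094.1 / 87.36 = 23.97 kPa

s_u = 24.0 kPa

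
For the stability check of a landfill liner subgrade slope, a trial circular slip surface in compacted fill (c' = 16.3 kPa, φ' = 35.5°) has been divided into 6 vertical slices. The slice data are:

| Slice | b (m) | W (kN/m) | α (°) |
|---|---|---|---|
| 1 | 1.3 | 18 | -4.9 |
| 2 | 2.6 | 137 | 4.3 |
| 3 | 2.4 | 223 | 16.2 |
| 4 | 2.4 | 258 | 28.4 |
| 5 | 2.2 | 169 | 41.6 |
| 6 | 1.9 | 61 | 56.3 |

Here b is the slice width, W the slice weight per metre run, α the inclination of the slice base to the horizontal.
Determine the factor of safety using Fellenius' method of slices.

FS = 2.22

Ordinary method of slices: FS = Σ[c'·Δl_i + (W_i cosα_i)·tanφ'] / Σ W_i sinα_i, with Δl_i = b_i / cosα_i.
Slice 1: Δl = 1.3/cos(-4.9°) = 1.305 m; N'_1 = 18·cos(-4.9°) = 17.9; c'Δl = 21.27; W sinα = -1.5
Slice 2: Δl = 2.6/cos4.3° = 2.607 m; N'_2 = 137·cos4.3° = 136.6; c'Δl = 42.50; W sinα = 10.3
Slice 3: Δl = 2.4/cos16.2° = 2.499 m; N'_3 = 223·cos16.2° = 214.1; c'Δl = 40.74; W sinα = 62.2
Slice 4: Δl = 2.4/cos28.4° = 2.728 m; N'_4 = 258·cos28.4° = 226.9; c'Δl = 44.47; W sinα = 122.7
Slice 5: Δl = 2.2/cos41.6° = 2.942 m; N'_5 = 169·cos41.6° = 126.4; c'Δl = 47.95; W sinα = 112.2
Slice 6: Δl = 1.9/cos56.3° = 3.424 m; N'_6 = 61·cos56.3° = 33.8; c'Δl = 55.82; W sinα = 50.7
Σc'Δl = 252.7 kN/m; ΣN' = 755.9 kN/m; ΣW sinα = 356.6 kN/m
Resisting = 252.7 + 755.9·tan35.5° = 252.7 + 539.2 = 791.9 kN/m
FS = 791.9 / 356.6 = 2.221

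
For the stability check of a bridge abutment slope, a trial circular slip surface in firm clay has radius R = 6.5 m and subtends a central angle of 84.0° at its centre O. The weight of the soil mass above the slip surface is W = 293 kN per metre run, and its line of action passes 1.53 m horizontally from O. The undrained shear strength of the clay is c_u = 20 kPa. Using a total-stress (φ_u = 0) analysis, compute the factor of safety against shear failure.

FS = 2.76

Taking moments about the centre O, the resisting moment is provided by the undrained shear strength acting along the arc:
Arc length L_a = R·θ = 6.5·(84.0°·π/180) = 6.5·1.4661 = 9.53 m
M_R = c_u·L_a·R = 20·9.53·6.5 = 1238.8 kN·m/m
M_D = W·d = 293·1.53 = 448.3 kN·m/m
FS = M_R / M_D = 1238.8 / 448.3 = 2.763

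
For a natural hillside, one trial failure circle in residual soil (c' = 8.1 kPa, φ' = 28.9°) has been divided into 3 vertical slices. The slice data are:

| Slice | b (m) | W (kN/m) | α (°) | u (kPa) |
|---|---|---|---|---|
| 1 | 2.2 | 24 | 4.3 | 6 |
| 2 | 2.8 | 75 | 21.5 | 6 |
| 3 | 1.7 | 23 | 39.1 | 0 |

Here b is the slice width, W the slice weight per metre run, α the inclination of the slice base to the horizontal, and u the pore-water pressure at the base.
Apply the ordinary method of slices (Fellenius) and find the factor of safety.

FS = 2.38

Ordinary method of slices: FS = Σ[c'·Δl_i + (W_i cosα_i − u_i·Δl_i)·tanφ'] / Σ W_i sinα_i, with Δl_i = b_i / cosα_i.
Slice 1: Δl = 2.2/cos4.3° = 2.206 m; N'_1 = 24·cos4.3° − 6·2.206 = 10.7; c'Δl = 17.87; W sinα = 1.8
Slice 2: Δl = 2.8/cos21.5° = 3.009 m; N'_2 = 75·cos21.5° − 6·3.009 = 51.7; c'Δl = 24.38; W sinα = 27.5
Slice 3: Δl = 1.7/cos39.1° = 2.191 m; N'_3 = 23·cos39.1° − 0·2.191 = 17.8; c'Δl = 17.74; W sinα = 14.5
Σc'Δl = 60.0 kN/m; ΣN' = 80.3 kN/m; ΣW sinα = 43.8 kN/m
Resisting = 60.0 + 80.3·tan28.9° = 60.0 + 44.3 = 104.3 kN/m
FS = 104.3 / 43.8 = 2.382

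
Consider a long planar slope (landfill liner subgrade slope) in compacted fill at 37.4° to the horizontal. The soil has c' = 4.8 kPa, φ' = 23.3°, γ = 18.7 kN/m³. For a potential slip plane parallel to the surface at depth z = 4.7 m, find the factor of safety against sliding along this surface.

For an infinite slope with a slip plane parallel to the surface (no pore pressure): FS = [c' + γz cos²β tanφ'] / [γz sinβ cosβ].
γz = 18.7·4.7 = 87.89 kN/m²
Numerator = 4.8 + 87.89·cos²37.4°·tan23.3° = 4.8 + 87.89·0.6311·0.4307 = 28.688 kPa
Denominator = 87.89·sin37.4°·cos37.4° = 87.89·0.6074·0.7944 = 42.408 kPa
FS = 28.688 / 42.408 = 0.676

FS = 0.68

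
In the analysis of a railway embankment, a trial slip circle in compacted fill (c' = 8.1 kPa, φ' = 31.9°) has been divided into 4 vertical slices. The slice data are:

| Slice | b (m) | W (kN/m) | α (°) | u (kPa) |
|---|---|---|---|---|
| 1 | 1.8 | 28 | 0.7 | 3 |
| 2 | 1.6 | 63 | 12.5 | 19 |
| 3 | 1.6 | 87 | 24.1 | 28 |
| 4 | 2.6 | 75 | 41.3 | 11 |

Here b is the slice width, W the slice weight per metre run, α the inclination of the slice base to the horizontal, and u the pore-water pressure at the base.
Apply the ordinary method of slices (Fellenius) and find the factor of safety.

FS = 1.35

Ordinary method of slices: FS = Σ[c'·Δl_i + (W_i cosα_i − u_i·Δl_i)·tanφ'] / Σ W_i sinα_i, with Δl_i = b_i / cosα_i.
Slice 1: Δl = 1.8/cos0.7° = 1.800 m; N'_1 = 28·cos0.7° − 3·1.800 = 22.6; c'Δl = 14.58; W sinα = 0.3
Slice 2: Δl = 1.6/cos12.5° = 1.639 m; N'_2 = 63·cos12.5° − 19·1.639 = 30.4; c'Δl = 13.27; W sinα = 13.6
Slice 3: Δl = 1.6/cos24.1° = 1.753 m; N'_3 = 87·cos24.1° − 28·1.753 = 30.3; c'Δl = 14.20; W sinα = 35.5
Slice 4: Δl = 2.6/cos41.3° = 3.461 m; N'_4 = 75·cos41.3° − 11·3.461 = 18.3; c'Δl = 28.03; W sinα = 49.5
Σc'Δl = 70.1 kN/m; ΣN' = 101.6 kN/m; ΣW sinα = 99.0 kN/m
Resisting = 70.1 + 101.6·tan31.9° = 70.1 + 63.2 = 133.3 kN/m
FS = 133.3 / 99.0 = 1.347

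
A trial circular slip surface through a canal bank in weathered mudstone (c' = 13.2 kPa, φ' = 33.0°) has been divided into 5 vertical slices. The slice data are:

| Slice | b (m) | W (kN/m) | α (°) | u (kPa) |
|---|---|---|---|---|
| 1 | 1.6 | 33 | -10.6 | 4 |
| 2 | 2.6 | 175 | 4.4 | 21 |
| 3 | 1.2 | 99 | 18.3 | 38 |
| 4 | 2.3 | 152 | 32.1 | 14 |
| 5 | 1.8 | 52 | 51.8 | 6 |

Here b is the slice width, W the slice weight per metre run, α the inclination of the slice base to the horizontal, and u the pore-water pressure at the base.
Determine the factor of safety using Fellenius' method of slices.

Ordinary method of slices: FS = Σ[c'·Δl_i + (W_i cosα_i − u_i·Δl_i)·tanφ'] / Σ W_i sinα_i, with Δl_i = b_i / cosα_i.
Slice 1: Δl = 1.6/cos(-10.6°) = 1.628 m; N'_1 = 33·cos(-10.6°) − 4·1.628 = 25.9; c'Δl = 21.49; W sinα = -6.1
Slice 2: Δl = 2.6/cos4.4° = 2.608 m; N'_2 = 175·cos4.4° − 21·2.608 = 119.7; c'Δl = 34.42; W sinα = 13.4
Slice 3: Δl = 1.2/cos18.3° = 1.264 m; N'_3 = 99·cos18.3° − 38·1.264 = 46.0; c'Δl = 16.68; W sinα = 31.1
Slice 4: Δl = 2.3/cos32.1° = 2.715 m; N'_4 = 152·cos32.1° − 14·2.715 = 90.8; c'Δl = 35.84; W sinα = 80.8
Slice 5: Δl = 1.8/cos51.8° = 2.911 m; N'_5 = 52·cos51.8° − 6·2.911 = 14.7; c'Δl = 38.42; W sinα = 40.9
Σc'Δl = 146.9 kN/m; ΣN' = 297.1 kN/m; ΣW sinα = 160.1 kN/m
Resisting = 146.9 + 297.1·tan33.0° = 146.9 + 192.9 = 339.8 kN/m
FS = 339.8 / 160.1 = 2.122

FS = 2.12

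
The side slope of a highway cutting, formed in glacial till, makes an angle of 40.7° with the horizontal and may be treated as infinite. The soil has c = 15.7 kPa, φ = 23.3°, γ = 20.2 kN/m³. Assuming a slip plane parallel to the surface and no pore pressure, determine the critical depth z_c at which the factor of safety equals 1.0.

z_c = 3.15 m

Setting FS = 1.00 in FS = [c + γz cos²β tanφ] / [γz sinβ cosβ] and solving for z:
z = c / [γ cosβ (FS·sinβ − cosβ·tanφ)]
  = 15.7 / [20.2·cos40.7°·(1.00·sin40.7° − cos40.7°·tan23.3°)]
  = 15.7 / [20.2·0.7581·(1.00·0.6521 − 0.7581·0.4307)]
  = 15.7 / 4.9863 = 3.149 m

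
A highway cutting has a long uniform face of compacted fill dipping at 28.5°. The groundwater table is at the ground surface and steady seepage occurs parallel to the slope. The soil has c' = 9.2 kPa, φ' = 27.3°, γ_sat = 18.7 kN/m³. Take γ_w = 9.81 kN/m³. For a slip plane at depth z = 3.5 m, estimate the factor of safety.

FS = 0.79

With seepage parallel to the slope and the water table at the surface, the effective normal stress on the slip plane uses the buoyant unit weight γ' = γ_sat − γ_w while the driving shear stress uses γ_sat:
FS = [c' + γ' z cos²β tanφ'] / [γ_sat z sinβ cosβ]
γ' = 18.7 − 9.81 = 8.89 kN/m³
Numerator = 9.2 + 8.89·3.5·cos²28.5°·tan27.3° = 9.2 + 8.89·3.5·0.7723·0.5161 = 21.603 kPa
Denominator = 18.7·3.5·sin28.5°·cos28.5° = 18.7·3.5·0.4772·0.8788 = 27.445 kPa
FS = 21.603 / 27.445 = 0.787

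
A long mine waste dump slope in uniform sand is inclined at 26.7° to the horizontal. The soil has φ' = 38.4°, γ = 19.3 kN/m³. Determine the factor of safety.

For a dry cohesionless infinite slope the factor of safety is FS = tanφ' / tanβ.
FS = tan38.4° / tan26.7° = 0.7926 / 0.5029 = 1.576

FS = 1.58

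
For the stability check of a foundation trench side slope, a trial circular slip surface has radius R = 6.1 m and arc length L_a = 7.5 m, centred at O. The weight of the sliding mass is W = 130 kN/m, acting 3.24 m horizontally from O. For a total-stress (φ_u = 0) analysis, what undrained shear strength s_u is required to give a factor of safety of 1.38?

FS = s_u·L_a·R / (W·d), so s_u = FS·W·d / (L_a·R).
s_u = 1.38·130·3.24 / (7.50·6.1) = 581.3 / 45.75 = 12.71 kPa

s_u = 12.7 kPa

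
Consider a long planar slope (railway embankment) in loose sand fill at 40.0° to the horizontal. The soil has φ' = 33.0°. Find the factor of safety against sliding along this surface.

For a dry cohesionless infinite slope the factor of safety is FS = tanφ' / tanβ.
FS = tan33.0° / tan40.0° = 0.6494 / 0.8391 = 0.774

FS = 0.77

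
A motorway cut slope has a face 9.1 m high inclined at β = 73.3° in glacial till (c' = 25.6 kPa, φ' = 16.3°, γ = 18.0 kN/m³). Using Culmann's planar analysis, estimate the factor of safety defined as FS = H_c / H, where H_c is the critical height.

H_c = (4c'/γ) · sinβ cosφ' / [1 − cos(β − φ')]
    = (4·25.6/18.0) · sin73.3°·cos16.3° / [1 − cos57.0°]
    = 5.689 · 0.9193 / 0.4554 = 11.49 m
FS = H_c / H = 11.49 / 9.1 = 1.262

FS = 1.26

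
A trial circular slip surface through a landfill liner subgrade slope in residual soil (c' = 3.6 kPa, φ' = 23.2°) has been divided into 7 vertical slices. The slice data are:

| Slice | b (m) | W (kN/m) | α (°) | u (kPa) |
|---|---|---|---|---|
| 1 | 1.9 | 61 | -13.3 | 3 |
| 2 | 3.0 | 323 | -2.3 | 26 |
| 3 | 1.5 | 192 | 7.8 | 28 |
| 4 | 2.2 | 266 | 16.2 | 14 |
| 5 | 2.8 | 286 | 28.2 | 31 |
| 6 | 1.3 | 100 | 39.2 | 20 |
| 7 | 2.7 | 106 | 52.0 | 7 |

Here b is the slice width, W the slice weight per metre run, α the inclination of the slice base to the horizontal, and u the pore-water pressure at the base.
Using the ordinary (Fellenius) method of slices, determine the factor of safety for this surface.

FS = 1.27

Ordinary method of slices: FS = Σ[c'·Δl_i + (W_i cosα_i − u_i·Δl_i)·tanφ'] / Σ W_i sinα_i, with Δl_i = b_i / cosα_i.
Slice 1: Δl = 1.9/cos(-13.3°) = 1.952 m; N'_1 = 61·cos(-13.3°) − 3·1.952 = 53.5; c'Δl = 7.03; W sinα = -14.0
Slice 2: Δl = 3.0/cos(-2.3°) = 3.002 m; N'_2 = 323·cos(-2.3°) − 26·3.002 = 244.7; c'Δl = 10.81; W sinα = -13.0
Slice 3: Δl = 1.5/cos7.8° = 1.514 m; N'_3 = 192·cos7.8° − 28·1.514 = 147.8; c'Δl = 5.45; W sinα = 26.1
Slice 4: Δl = 2.2/cos16.2° = 2.291 m; N'_4 = 266·cos16.2° − 14·2.291 = 223.4; c'Δl = 8.25; W sinα = 74.2
Slice 5: Δl = 2.8/cos28.2° = 3.177 m; N'_5 = 286·cos28.2° − 31·3.177 = 153.6; c'Δl = 11.44; W sinα = 135.1
Slice 6: Δl = 1.3/cos39.2° = 1.678 m; N'_6 = 100·cos39.2° − 20·1.678 = 43.9; c'Δl = 6.04; W sinα = 63.2
Slice 7: Δl = 2.7/cos52.0° = 4.386 m; N'_7 = 106·cos52.0° − 7·4.386 = 34.6; c'Δl = 15.79; W sinα = 83.5
Σc'Δl = 64.8 kN/m; ΣN' = 901.4 kN/m; ΣW sinα = 355.2 kN/m
Resisting = 64.8 + 901.4·tan23.2° = 64.8 + 386.4 = 451.2 kN/m
FS = 451.2 / 355.2 = 1.270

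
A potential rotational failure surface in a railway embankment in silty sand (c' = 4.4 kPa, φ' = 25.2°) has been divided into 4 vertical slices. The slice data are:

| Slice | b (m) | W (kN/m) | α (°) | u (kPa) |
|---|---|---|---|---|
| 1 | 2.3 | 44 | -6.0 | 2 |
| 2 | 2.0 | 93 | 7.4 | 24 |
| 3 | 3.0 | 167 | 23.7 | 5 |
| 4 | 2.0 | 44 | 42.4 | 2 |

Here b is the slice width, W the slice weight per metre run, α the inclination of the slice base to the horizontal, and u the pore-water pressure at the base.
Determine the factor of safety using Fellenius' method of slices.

Ordinary method of slices: FS = Σ[c'·Δl_i + (W_i cosα_i − u_i·Δl_i)·tanφ'] / Σ W_i sinα_i, with Δl_i = b_i / cosα_i.
Slice 1: Δl = 2.3/cos(-6.0°) = 2.313 m; N'_1 = 44·cos(-6.0°) − 2·2.313 = 39.1; c'Δl = 10.18; W sinα = -4.6
Slice 2: Δl = 2.0/cos7.4° = 2.017 m; N'_2 = 93·cos7.4° − 24·2.017 = 43.8; c'Δl = 8.87; W sinα = 12.0
Slice 3: Δl = 3.0/cos23.7° = 3.276 m; N'_3 = 167·cos23.7° − 5·3.276 = 136.5; c'Δl = 14.42; W sinα = 67.1
Slice 4: Δl = 2.0/cos42.4° = 2.708 m; N'_4 = 44·cos42.4° − 2·2.708 = 27.1; c'Δl = 11.92; W sinα = 29.7
Σc'Δl = 45.4 kN/m; ΣN' = 246.6 kN/m; ΣW sinα = 104.2 kN/m
Resisting = 45.4 + 246.6·tan25.2° = 45.4 + 116.0 = 161.4 kN/m
FS = 161.4 / 104.2 = 1.549

FS = 1.55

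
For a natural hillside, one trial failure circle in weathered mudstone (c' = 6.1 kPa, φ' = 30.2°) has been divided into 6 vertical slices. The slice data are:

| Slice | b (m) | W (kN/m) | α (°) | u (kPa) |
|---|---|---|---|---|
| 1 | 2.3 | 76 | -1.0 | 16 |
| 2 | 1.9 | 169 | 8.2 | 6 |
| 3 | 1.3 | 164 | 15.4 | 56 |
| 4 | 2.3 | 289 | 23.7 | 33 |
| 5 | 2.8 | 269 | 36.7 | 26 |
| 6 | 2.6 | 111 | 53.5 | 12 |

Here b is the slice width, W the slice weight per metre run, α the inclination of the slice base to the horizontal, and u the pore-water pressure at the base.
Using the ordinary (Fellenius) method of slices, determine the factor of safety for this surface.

FS = 1.03

Ordinary method of slices: FS = Σ[c'·Δl_i + (W_i cosα_i − u_i·Δl_i)·tanφ'] / Σ W_i sinα_i, with Δl_i = b_i / cosα_i.
Slice 1: Δl = 2.3/cos(-1.0°) = 2.300 m; N'_1 = 76·cos(-1.0°) − 16·2.300 = 39.2; c'Δl = 14.03; W sinα = -1.3
Slice 2: Δl = 1.9/cos8.2° = 1.920 m; N'_2 = 169·cos8.2° − 6·1.920 = 155.8; c'Δl = 11.71; W sinα = 24.1
Slice 3: Δl = 1.3/cos15.4° = 1.348 m; N'_3 = 164·cos15.4° − 56·1.348 = 82.6; c'Δl = 8.23; W sinα = 43.6
Slice 4: Δl = 2.3/cos23.7° = 2.512 m; N'_4 = 289·cos23.7° − 33·2.512 = 181.7; c'Δl = 15.32; W sinα = 116.2
Slice 5: Δl = 2.8/cos36.7° = 3.492 m; N'_5 = 269·cos36.7° − 26·3.492 = 124.9; c'Δl = 21.30; W sinα = 160.8
Slice 6: Δl = 2.6/cos53.5° = 4.371 m; N'_6 = 111·cos53.5° − 12·4.371 = 13.6; c'Δl = 26.66; W sinα = 89.2
Σc'Δl = 97.3 kN/m; ΣN' = 597.7 kN/m; ΣW sinα = 432.5 kN/m
Resisting = 97.3 + 597.7·tan30.2° = 97.3 + 347.9 = 445.1 kN/m
FS = 445.1 / 432.5 = 1.029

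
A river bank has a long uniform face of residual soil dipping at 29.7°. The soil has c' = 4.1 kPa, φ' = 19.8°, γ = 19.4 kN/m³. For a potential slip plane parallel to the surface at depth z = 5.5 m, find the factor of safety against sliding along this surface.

For an infinite slope with a slip plane parallel to the surface (no pore pressure): FS = [c' + γz cos²β tanφ'] / [γz sinβ cosβ].
γz = 19.4·5.5 = 106.70 kN/m²
Numerator = 4.1 + 106.70·cos²29.7°·tan19.8° = 4.1 + 106.70·0.7545·0.3600 = 33.084 kPa
Denominator = 106.70·sin29.7°·cos29.7° = 106.70·0.4955·0.8686 = 45.921 kPa
FS = 33.084 / 45.921 = 0.720

FS = 0.72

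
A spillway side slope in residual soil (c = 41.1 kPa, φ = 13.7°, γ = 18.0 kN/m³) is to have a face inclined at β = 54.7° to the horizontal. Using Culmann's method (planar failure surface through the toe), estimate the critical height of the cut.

Culmann's analysis gives the critical failure plane at α_cr = (β + φ)/2 = (54.7 + 13.7)/2 = 34.2°, and the critical height
H_c = (4c/γ) · sinβ cosφ / [1 − cos(β − φ)]
    = (4·41.1/18.0) · sin54.7°·cos13.7° / [1 − cos(41.0°)]
    = 9.133 · 0.8161·0.9715 / [1 − 0.7547]
    = 9.133 · 0.7929 / 0.2453
    = 29.52 m

H_c = 29.52 m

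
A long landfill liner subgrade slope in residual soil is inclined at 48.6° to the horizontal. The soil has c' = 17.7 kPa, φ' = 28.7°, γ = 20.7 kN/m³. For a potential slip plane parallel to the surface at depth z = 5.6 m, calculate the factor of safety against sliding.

FS = 0.79

For an infinite slope with a slip plane parallel to the surface (no pore pressure): FS = [c' + γz cos²β tanφ'] / [γz sinβ cosβ].
γz = 20.7·5.6 = 115.92 kN/m²
Numerator = 17.7 + 115.92·cos²48.6°·tan28.7° = 17.7 + 115.92·0.4373·0.5475 = 45.455 kPa
Denominator = 115.92·sin48.6°·cos48.6° = 115.92·0.7501·0.6613 = 57.503 kPa
FS = 45.455 / 57.503 = 0.790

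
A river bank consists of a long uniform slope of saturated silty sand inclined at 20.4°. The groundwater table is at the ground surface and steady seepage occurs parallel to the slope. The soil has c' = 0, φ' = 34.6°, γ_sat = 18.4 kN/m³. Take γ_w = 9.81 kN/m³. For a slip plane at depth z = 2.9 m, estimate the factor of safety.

With seepage parallel to the slope and the water table at the surface, the effective normal stress on the slip plane uses the buoyant unit weight γ' = γ_sat − γ_w while the driving shear stress uses γ_sat:
FS = [c' + γ' z cos²β tanφ'] / [γ_sat z sinβ cosβ]
(For c' = 0 this reduces to FS = (γ'/γ_sat)·tanφ'/tanβ.)
γ' = 18.4 − 9.81 = 8.59 kN/m³
Numerator = 0.0 + 8.59·2.9·cos²20.4°·tan34.6° = 0.0 + 8.59·2.9·0.8785·0.6899 = 15.097 kPa
Denominator = 18.4·2.9·sin20.4°·cos20.4° = 18.4·2.9·0.3486·0.9373 = 17.433 kPa
FS = 15.097 / 17.433 = 0.866

FS = 0.87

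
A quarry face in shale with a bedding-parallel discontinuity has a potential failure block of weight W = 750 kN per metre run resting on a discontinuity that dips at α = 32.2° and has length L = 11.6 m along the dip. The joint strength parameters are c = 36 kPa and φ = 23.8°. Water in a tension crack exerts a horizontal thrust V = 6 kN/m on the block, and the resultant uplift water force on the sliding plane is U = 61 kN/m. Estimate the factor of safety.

FS = 1.65

Resolving the block weight along and normal to the plane and applying the Mohr–Coulomb strength on the joint:
N' = W cosα − U − V sinα = 750·cos32.2° − 61 − 6·sin32.2° = 570.4 kN/m
Driving force T = W sinα + V cosα = 750·sin32.2° + 6·cos32.2° = 404.7 kN/m
Resisting force R = c·L + N'·tanφ = 36·11.6 + 570.4·tan23.8° = 417.6 + 251.6 = 669.2 kN/m
FS = R / T = 669.2 / 404.7 = 1.653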